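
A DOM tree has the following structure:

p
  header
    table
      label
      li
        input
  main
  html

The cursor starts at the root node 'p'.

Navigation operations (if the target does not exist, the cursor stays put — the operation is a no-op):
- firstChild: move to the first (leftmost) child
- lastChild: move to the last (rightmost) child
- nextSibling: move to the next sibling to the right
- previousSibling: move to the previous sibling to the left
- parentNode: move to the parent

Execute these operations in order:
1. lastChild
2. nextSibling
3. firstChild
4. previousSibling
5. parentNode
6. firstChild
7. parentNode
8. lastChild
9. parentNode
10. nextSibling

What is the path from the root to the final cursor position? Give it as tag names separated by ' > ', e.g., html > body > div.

After 1 (lastChild): html
After 2 (nextSibling): html (no-op, stayed)
After 3 (firstChild): html (no-op, stayed)
After 4 (previousSibling): main
After 5 (parentNode): p
After 6 (firstChild): header
After 7 (parentNode): p
After 8 (lastChild): html
After 9 (parentNode): p
After 10 (nextSibling): p (no-op, stayed)

Answer: p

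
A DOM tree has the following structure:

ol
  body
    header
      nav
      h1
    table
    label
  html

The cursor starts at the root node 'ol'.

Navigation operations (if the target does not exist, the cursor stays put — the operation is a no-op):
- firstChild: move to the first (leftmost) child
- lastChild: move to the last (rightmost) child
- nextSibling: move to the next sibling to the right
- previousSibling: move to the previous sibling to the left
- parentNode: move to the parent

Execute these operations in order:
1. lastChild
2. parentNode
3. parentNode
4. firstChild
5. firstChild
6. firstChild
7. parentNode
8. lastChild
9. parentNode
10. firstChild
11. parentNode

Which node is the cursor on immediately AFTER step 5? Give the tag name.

After 1 (lastChild): html
After 2 (parentNode): ol
After 3 (parentNode): ol (no-op, stayed)
After 4 (firstChild): body
After 5 (firstChild): header

Answer: header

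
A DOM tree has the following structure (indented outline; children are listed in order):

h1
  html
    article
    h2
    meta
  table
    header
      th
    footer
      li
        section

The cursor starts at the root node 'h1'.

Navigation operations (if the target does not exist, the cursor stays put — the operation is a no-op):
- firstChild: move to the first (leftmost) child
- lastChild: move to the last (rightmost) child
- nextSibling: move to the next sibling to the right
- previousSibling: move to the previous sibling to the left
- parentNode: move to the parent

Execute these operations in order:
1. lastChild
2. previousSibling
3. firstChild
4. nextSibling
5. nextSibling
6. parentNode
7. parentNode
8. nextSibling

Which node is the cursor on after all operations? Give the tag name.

Answer: h1

Derivation:
After 1 (lastChild): table
After 2 (previousSibling): html
After 3 (firstChild): article
After 4 (nextSibling): h2
After 5 (nextSibling): meta
After 6 (parentNode): html
After 7 (parentNode): h1
After 8 (nextSibling): h1 (no-op, stayed)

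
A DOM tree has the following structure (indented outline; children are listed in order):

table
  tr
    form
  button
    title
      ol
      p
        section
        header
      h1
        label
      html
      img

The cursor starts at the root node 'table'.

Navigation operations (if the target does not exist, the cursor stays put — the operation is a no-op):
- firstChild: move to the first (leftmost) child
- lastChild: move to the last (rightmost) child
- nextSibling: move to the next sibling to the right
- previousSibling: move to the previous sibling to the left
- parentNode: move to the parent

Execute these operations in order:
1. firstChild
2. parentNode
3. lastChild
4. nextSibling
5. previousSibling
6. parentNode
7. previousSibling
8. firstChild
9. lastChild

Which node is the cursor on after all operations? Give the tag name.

After 1 (firstChild): tr
After 2 (parentNode): table
After 3 (lastChild): button
After 4 (nextSibling): button (no-op, stayed)
After 5 (previousSibling): tr
After 6 (parentNode): table
After 7 (previousSibling): table (no-op, stayed)
After 8 (firstChild): tr
After 9 (lastChild): form

Answer: form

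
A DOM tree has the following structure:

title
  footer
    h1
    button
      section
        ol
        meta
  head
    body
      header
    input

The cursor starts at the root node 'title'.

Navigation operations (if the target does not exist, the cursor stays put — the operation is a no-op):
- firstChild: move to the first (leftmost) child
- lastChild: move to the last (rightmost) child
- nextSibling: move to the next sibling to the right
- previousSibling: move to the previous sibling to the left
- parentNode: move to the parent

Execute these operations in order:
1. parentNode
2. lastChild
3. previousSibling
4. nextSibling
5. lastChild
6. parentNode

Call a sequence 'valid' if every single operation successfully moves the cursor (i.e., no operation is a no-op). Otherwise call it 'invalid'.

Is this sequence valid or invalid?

Answer: invalid

Derivation:
After 1 (parentNode): title (no-op, stayed)
After 2 (lastChild): head
After 3 (previousSibling): footer
After 4 (nextSibling): head
After 5 (lastChild): input
After 6 (parentNode): head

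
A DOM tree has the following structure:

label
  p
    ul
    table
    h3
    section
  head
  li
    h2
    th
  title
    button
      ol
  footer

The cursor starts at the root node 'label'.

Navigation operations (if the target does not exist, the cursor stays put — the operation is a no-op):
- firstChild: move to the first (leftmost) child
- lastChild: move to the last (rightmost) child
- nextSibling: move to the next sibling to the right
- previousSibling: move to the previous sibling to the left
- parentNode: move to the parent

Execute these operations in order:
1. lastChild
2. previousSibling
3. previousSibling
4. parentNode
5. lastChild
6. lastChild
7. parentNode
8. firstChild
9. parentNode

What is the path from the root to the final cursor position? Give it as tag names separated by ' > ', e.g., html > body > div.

After 1 (lastChild): footer
After 2 (previousSibling): title
After 3 (previousSibling): li
After 4 (parentNode): label
After 5 (lastChild): footer
After 6 (lastChild): footer (no-op, stayed)
After 7 (parentNode): label
After 8 (firstChild): p
After 9 (parentNode): label

Answer: label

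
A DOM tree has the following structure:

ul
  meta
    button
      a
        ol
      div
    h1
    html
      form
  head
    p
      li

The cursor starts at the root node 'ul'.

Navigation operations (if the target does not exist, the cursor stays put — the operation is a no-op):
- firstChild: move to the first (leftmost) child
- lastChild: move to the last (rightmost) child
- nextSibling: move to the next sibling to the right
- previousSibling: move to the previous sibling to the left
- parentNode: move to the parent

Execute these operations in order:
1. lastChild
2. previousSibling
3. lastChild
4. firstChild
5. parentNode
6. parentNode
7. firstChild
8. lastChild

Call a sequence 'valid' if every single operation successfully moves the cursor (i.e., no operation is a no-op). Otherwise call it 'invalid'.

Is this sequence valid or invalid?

After 1 (lastChild): head
After 2 (previousSibling): meta
After 3 (lastChild): html
After 4 (firstChild): form
After 5 (parentNode): html
After 6 (parentNode): meta
After 7 (firstChild): button
After 8 (lastChild): div

Answer: valid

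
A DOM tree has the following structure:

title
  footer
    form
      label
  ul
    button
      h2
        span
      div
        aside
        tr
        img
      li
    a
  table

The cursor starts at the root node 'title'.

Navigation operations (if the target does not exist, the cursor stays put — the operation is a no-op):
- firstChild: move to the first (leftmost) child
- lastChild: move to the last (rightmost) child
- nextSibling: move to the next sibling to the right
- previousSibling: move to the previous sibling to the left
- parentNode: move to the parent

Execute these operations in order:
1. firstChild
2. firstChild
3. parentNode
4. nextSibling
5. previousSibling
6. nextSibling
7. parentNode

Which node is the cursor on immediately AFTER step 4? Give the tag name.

Answer: ul

Derivation:
After 1 (firstChild): footer
After 2 (firstChild): form
After 3 (parentNode): footer
After 4 (nextSibling): ul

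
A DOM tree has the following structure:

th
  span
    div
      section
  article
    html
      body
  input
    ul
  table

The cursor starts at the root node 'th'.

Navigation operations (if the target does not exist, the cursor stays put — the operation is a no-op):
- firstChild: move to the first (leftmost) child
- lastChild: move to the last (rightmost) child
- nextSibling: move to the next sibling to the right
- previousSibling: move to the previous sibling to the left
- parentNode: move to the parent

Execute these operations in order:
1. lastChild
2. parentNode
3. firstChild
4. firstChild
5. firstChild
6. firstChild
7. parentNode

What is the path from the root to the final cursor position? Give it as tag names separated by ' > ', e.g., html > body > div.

After 1 (lastChild): table
After 2 (parentNode): th
After 3 (firstChild): span
After 4 (firstChild): div
After 5 (firstChild): section
After 6 (firstChild): section (no-op, stayed)
After 7 (parentNode): div

Answer: th > span > div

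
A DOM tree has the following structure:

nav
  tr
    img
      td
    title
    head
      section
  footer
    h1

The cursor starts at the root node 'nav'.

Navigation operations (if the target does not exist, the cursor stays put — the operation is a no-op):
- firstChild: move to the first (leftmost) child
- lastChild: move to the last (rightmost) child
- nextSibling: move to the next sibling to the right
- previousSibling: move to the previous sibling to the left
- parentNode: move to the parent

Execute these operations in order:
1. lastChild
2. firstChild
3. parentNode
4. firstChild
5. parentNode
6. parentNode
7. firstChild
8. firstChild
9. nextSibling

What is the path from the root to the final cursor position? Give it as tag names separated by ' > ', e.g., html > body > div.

After 1 (lastChild): footer
After 2 (firstChild): h1
After 3 (parentNode): footer
After 4 (firstChild): h1
After 5 (parentNode): footer
After 6 (parentNode): nav
After 7 (firstChild): tr
After 8 (firstChild): img
After 9 (nextSibling): title

Answer: nav > tr > title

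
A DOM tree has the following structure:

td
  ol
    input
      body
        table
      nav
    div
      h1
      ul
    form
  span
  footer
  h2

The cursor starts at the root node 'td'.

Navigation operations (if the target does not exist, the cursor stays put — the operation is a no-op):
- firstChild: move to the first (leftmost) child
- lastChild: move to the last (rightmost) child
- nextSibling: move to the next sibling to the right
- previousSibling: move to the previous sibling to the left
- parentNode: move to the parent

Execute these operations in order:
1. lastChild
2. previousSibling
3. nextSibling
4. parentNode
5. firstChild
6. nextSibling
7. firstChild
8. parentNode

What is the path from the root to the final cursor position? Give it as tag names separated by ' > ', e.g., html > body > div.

After 1 (lastChild): h2
After 2 (previousSibling): footer
After 3 (nextSibling): h2
After 4 (parentNode): td
After 5 (firstChild): ol
After 6 (nextSibling): span
After 7 (firstChild): span (no-op, stayed)
After 8 (parentNode): td

Answer: td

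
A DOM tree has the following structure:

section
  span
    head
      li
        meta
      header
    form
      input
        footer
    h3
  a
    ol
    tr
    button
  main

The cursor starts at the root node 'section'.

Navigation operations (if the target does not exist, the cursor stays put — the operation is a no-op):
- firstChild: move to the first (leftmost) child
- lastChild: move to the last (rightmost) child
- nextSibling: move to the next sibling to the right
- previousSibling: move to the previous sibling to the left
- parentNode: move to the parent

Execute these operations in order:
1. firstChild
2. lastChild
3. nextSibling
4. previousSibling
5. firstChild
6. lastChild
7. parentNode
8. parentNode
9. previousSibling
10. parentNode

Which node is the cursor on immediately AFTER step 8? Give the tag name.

Answer: form

Derivation:
After 1 (firstChild): span
After 2 (lastChild): h3
After 3 (nextSibling): h3 (no-op, stayed)
After 4 (previousSibling): form
After 5 (firstChild): input
After 6 (lastChild): footer
After 7 (parentNode): input
After 8 (parentNode): form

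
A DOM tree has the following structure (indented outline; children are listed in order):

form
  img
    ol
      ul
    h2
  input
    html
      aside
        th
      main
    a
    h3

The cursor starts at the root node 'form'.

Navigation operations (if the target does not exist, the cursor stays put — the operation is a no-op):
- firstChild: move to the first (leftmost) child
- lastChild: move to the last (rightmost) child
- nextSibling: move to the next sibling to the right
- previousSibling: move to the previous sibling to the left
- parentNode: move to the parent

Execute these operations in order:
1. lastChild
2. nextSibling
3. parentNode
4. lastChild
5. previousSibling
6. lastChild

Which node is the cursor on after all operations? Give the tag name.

Answer: h2

Derivation:
After 1 (lastChild): input
After 2 (nextSibling): input (no-op, stayed)
After 3 (parentNode): form
After 4 (lastChild): input
After 5 (previousSibling): img
After 6 (lastChild): h2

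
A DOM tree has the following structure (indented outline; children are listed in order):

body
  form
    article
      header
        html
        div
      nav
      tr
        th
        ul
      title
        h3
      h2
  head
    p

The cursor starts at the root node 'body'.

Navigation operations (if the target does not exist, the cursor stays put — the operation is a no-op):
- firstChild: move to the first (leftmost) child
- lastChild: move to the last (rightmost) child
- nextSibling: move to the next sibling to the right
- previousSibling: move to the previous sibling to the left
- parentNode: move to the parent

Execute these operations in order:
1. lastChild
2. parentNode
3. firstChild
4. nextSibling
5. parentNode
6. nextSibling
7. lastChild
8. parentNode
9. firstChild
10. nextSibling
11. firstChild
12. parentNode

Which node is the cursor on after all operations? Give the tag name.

Answer: head

Derivation:
After 1 (lastChild): head
After 2 (parentNode): body
After 3 (firstChild): form
After 4 (nextSibling): head
After 5 (parentNode): body
After 6 (nextSibling): body (no-op, stayed)
After 7 (lastChild): head
After 8 (parentNode): body
After 9 (firstChild): form
After 10 (nextSibling): head
After 11 (firstChild): p
After 12 (parentNode): head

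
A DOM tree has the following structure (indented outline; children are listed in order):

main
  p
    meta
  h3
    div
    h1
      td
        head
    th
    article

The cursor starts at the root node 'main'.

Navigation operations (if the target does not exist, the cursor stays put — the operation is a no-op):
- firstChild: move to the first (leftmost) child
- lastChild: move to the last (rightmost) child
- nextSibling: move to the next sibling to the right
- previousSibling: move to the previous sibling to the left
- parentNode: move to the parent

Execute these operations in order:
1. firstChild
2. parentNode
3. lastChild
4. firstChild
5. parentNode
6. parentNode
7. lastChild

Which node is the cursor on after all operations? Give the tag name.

After 1 (firstChild): p
After 2 (parentNode): main
After 3 (lastChild): h3
After 4 (firstChild): div
After 5 (parentNode): h3
After 6 (parentNode): main
After 7 (lastChild): h3

Answer: h3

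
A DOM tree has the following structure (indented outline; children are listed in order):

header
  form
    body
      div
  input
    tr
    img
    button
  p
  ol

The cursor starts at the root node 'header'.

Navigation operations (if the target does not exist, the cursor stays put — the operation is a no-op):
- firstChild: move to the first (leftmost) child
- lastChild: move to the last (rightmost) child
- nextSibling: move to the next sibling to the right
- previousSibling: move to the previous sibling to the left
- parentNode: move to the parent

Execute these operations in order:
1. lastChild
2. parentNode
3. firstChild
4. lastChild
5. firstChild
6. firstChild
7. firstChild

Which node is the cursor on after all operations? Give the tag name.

After 1 (lastChild): ol
After 2 (parentNode): header
After 3 (firstChild): form
After 4 (lastChild): body
After 5 (firstChild): div
After 6 (firstChild): div (no-op, stayed)
After 7 (firstChild): div (no-op, stayed)

Answer: div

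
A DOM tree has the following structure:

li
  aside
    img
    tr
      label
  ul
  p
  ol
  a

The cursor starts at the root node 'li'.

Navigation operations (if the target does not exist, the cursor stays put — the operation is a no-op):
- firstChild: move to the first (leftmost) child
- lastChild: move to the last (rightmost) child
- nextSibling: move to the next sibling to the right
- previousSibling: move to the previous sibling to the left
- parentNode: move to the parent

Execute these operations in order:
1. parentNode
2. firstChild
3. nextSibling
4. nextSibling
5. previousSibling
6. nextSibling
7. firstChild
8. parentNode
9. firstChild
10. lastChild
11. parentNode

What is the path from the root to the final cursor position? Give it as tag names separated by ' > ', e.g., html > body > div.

Answer: li > aside

Derivation:
After 1 (parentNode): li (no-op, stayed)
After 2 (firstChild): aside
After 3 (nextSibling): ul
After 4 (nextSibling): p
After 5 (previousSibling): ul
After 6 (nextSibling): p
After 7 (firstChild): p (no-op, stayed)
After 8 (parentNode): li
After 9 (firstChild): aside
After 10 (lastChild): tr
After 11 (parentNode): aside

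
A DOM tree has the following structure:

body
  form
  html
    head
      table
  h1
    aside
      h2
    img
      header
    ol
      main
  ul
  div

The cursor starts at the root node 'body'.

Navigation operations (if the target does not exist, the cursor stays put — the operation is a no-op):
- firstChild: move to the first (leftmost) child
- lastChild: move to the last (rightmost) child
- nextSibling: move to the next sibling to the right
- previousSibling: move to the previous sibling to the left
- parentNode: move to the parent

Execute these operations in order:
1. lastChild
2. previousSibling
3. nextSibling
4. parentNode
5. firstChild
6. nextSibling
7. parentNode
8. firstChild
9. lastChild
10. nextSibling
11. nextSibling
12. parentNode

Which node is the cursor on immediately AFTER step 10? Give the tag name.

Answer: html

Derivation:
After 1 (lastChild): div
After 2 (previousSibling): ul
After 3 (nextSibling): div
After 4 (parentNode): body
After 5 (firstChild): form
After 6 (nextSibling): html
After 7 (parentNode): body
After 8 (firstChild): form
After 9 (lastChild): form (no-op, stayed)
After 10 (nextSibling): html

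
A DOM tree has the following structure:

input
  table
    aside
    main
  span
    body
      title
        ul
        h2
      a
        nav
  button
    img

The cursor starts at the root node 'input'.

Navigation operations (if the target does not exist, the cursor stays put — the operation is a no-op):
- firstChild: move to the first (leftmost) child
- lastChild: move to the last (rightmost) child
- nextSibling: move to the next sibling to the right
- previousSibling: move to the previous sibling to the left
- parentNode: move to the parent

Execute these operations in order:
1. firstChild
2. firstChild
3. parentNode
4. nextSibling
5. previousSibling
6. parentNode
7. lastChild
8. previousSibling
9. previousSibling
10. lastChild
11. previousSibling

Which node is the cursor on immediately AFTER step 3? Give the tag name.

After 1 (firstChild): table
After 2 (firstChild): aside
After 3 (parentNode): table

Answer: table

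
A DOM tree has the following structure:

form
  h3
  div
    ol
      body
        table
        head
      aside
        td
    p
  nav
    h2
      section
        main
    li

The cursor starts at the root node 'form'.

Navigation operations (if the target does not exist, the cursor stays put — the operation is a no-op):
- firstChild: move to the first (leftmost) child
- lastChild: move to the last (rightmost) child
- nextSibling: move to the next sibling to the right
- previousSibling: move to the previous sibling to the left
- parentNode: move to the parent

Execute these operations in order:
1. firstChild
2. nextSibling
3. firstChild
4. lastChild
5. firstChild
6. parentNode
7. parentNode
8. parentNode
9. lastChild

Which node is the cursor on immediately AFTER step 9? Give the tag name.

Answer: p

Derivation:
After 1 (firstChild): h3
After 2 (nextSibling): div
After 3 (firstChild): ol
After 4 (lastChild): aside
After 5 (firstChild): td
After 6 (parentNode): aside
After 7 (parentNode): ol
After 8 (parentNode): div
After 9 (lastChild): p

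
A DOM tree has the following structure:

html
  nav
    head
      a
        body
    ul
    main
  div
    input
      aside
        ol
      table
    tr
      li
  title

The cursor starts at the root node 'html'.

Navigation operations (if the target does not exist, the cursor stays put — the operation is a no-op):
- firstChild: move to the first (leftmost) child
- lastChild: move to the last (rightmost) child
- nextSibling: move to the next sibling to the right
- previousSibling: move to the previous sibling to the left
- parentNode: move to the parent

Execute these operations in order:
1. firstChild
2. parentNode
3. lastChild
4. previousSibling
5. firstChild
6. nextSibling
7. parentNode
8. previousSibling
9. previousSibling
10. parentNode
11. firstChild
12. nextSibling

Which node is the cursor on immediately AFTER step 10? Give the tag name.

After 1 (firstChild): nav
After 2 (parentNode): html
After 3 (lastChild): title
After 4 (previousSibling): div
After 5 (firstChild): input
After 6 (nextSibling): tr
After 7 (parentNode): div
After 8 (previousSibling): nav
After 9 (previousSibling): nav (no-op, stayed)
After 10 (parentNode): html

Answer: html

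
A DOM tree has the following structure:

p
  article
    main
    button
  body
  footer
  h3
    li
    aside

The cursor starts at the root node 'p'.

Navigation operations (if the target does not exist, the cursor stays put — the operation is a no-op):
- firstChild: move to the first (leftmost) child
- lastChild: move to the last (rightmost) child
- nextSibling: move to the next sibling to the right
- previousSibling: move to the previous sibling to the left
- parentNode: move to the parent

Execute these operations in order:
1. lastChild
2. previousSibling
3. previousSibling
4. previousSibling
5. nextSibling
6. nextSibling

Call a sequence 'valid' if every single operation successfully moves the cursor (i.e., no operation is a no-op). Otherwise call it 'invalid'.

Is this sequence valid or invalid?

Answer: valid

Derivation:
After 1 (lastChild): h3
After 2 (previousSibling): footer
After 3 (previousSibling): body
After 4 (previousSibling): article
After 5 (nextSibling): body
After 6 (nextSibling): footer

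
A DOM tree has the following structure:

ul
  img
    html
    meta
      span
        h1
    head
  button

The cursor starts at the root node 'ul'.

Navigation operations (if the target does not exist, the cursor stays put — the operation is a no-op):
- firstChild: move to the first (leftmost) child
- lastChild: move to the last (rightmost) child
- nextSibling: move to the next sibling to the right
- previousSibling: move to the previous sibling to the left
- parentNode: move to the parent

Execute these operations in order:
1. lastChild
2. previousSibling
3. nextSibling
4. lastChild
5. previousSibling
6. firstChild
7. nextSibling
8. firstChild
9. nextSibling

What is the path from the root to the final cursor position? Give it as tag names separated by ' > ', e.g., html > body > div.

Answer: ul > img > meta > span

Derivation:
After 1 (lastChild): button
After 2 (previousSibling): img
After 3 (nextSibling): button
After 4 (lastChild): button (no-op, stayed)
After 5 (previousSibling): img
After 6 (firstChild): html
After 7 (nextSibling): meta
After 8 (firstChild): span
After 9 (nextSibling): span (no-op, stayed)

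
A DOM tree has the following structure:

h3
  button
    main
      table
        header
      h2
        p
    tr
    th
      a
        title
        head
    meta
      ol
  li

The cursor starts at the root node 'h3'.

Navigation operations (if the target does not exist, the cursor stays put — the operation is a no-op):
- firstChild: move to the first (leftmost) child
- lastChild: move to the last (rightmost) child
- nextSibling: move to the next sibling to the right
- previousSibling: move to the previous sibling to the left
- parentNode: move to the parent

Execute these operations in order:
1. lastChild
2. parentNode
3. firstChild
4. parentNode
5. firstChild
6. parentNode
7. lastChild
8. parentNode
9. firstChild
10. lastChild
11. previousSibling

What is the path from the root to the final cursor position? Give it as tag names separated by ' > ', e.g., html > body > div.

Answer: h3 > button > th

Derivation:
After 1 (lastChild): li
After 2 (parentNode): h3
After 3 (firstChild): button
After 4 (parentNode): h3
After 5 (firstChild): button
After 6 (parentNode): h3
After 7 (lastChild): li
After 8 (parentNode): h3
After 9 (firstChild): button
After 10 (lastChild): meta
After 11 (previousSibling): th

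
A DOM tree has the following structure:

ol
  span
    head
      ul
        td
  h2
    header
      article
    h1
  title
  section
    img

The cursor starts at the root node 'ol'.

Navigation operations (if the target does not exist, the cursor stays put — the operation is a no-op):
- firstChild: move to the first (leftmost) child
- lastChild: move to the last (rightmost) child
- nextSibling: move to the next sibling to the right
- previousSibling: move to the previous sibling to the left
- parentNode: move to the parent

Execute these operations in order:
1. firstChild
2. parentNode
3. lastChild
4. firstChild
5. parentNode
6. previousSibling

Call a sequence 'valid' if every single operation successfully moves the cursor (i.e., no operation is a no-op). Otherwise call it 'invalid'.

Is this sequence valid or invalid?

Answer: valid

Derivation:
After 1 (firstChild): span
After 2 (parentNode): ol
After 3 (lastChild): section
After 4 (firstChild): img
After 5 (parentNode): section
After 6 (previousSibling): title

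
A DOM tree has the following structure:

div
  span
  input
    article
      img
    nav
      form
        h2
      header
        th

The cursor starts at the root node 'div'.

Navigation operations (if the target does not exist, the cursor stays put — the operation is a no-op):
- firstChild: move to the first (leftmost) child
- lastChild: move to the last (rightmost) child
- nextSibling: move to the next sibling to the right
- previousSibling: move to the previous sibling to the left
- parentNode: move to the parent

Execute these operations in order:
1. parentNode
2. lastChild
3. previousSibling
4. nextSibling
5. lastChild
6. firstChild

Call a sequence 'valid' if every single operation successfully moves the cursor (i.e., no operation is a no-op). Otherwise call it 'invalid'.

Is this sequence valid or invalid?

Answer: invalid

Derivation:
After 1 (parentNode): div (no-op, stayed)
After 2 (lastChild): input
After 3 (previousSibling): span
After 4 (nextSibling): input
After 5 (lastChild): nav
After 6 (firstChild): form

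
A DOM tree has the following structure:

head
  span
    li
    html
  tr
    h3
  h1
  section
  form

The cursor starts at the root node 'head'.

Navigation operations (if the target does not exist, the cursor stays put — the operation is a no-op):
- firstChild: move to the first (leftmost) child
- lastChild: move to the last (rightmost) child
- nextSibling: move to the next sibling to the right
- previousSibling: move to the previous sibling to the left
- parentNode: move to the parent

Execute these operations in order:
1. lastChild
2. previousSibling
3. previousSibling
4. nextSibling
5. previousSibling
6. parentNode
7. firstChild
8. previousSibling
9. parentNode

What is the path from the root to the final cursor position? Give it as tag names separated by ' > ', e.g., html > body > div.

After 1 (lastChild): form
After 2 (previousSibling): section
After 3 (previousSibling): h1
After 4 (nextSibling): section
After 5 (previousSibling): h1
After 6 (parentNode): head
After 7 (firstChild): span
After 8 (previousSibling): span (no-op, stayed)
After 9 (parentNode): head

Answer: head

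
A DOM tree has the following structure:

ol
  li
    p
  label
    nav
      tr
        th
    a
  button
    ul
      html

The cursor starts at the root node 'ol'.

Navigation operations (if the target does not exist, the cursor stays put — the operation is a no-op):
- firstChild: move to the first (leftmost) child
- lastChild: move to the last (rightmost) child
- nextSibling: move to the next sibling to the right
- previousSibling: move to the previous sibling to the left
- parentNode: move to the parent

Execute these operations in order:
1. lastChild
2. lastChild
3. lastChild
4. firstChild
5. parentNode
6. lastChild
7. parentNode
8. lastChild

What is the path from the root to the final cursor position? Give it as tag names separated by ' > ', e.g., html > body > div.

Answer: ol > button > ul > html

Derivation:
After 1 (lastChild): button
After 2 (lastChild): ul
After 3 (lastChild): html
After 4 (firstChild): html (no-op, stayed)
After 5 (parentNode): ul
After 6 (lastChild): html
After 7 (parentNode): ul
After 8 (lastChild): html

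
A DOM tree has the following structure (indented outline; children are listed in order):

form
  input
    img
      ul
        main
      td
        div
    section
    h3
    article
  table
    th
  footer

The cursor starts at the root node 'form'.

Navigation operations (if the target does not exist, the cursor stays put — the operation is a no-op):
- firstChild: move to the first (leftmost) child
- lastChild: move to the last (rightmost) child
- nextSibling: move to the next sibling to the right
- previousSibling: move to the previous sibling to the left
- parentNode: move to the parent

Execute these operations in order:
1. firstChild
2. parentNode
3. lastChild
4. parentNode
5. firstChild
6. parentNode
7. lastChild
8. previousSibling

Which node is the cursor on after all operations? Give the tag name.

After 1 (firstChild): input
After 2 (parentNode): form
After 3 (lastChild): footer
After 4 (parentNode): form
After 5 (firstChild): input
After 6 (parentNode): form
After 7 (lastChild): footer
After 8 (previousSibling): table

Answer: table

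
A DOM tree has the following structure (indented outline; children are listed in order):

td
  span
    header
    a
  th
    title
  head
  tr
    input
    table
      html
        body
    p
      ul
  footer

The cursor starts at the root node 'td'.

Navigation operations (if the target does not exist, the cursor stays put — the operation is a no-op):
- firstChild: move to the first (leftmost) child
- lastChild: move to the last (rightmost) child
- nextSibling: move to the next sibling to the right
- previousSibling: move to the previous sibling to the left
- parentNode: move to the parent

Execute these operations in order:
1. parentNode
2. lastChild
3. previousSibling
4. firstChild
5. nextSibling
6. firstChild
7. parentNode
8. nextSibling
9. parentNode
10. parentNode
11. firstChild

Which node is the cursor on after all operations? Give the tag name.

Answer: span

Derivation:
After 1 (parentNode): td (no-op, stayed)
After 2 (lastChild): footer
After 3 (previousSibling): tr
After 4 (firstChild): input
After 5 (nextSibling): table
After 6 (firstChild): html
After 7 (parentNode): table
After 8 (nextSibling): p
After 9 (parentNode): tr
After 10 (parentNode): td
After 11 (firstChild): span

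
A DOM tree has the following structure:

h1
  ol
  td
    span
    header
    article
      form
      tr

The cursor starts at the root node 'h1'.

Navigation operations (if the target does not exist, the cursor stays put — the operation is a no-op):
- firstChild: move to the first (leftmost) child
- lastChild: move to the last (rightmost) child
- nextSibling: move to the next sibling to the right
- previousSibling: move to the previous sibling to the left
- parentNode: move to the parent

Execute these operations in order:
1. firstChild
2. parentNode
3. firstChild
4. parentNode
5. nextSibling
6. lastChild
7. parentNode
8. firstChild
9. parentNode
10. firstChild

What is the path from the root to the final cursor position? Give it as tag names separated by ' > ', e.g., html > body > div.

Answer: h1 > ol

Derivation:
After 1 (firstChild): ol
After 2 (parentNode): h1
After 3 (firstChild): ol
After 4 (parentNode): h1
After 5 (nextSibling): h1 (no-op, stayed)
After 6 (lastChild): td
After 7 (parentNode): h1
After 8 (firstChild): ol
After 9 (parentNode): h1
After 10 (firstChild): ol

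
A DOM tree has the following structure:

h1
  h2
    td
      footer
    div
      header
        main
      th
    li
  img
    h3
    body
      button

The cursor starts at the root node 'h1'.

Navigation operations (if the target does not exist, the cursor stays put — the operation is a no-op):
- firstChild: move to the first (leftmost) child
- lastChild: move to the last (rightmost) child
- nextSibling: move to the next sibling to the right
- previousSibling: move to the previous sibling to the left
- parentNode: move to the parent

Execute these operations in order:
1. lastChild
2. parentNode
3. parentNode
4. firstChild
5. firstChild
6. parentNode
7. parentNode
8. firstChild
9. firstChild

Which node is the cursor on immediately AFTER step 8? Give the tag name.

Answer: h2

Derivation:
After 1 (lastChild): img
After 2 (parentNode): h1
After 3 (parentNode): h1 (no-op, stayed)
After 4 (firstChild): h2
After 5 (firstChild): td
After 6 (parentNode): h2
After 7 (parentNode): h1
After 8 (firstChild): h2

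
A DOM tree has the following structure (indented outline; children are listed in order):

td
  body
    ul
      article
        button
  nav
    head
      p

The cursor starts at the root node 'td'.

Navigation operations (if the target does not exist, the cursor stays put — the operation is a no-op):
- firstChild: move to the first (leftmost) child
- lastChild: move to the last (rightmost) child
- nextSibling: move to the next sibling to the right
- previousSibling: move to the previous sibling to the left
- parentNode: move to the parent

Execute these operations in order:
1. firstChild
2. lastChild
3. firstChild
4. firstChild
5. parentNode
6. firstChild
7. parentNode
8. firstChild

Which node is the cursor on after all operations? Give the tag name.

After 1 (firstChild): body
After 2 (lastChild): ul
After 3 (firstChild): article
After 4 (firstChild): button
After 5 (parentNode): article
After 6 (firstChild): button
After 7 (parentNode): article
After 8 (firstChild): button

Answer: button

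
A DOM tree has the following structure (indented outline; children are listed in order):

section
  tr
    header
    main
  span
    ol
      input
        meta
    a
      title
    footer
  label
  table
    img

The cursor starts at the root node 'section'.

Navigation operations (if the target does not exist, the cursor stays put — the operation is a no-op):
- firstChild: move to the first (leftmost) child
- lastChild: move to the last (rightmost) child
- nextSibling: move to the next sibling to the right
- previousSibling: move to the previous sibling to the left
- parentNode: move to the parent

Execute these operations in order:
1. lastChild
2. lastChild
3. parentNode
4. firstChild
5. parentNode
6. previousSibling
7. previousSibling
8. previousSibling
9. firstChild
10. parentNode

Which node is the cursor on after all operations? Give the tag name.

Answer: tr

Derivation:
After 1 (lastChild): table
After 2 (lastChild): img
After 3 (parentNode): table
After 4 (firstChild): img
After 5 (parentNode): table
After 6 (previousSibling): label
After 7 (previousSibling): span
After 8 (previousSibling): tr
After 9 (firstChild): header
After 10 (parentNode): tr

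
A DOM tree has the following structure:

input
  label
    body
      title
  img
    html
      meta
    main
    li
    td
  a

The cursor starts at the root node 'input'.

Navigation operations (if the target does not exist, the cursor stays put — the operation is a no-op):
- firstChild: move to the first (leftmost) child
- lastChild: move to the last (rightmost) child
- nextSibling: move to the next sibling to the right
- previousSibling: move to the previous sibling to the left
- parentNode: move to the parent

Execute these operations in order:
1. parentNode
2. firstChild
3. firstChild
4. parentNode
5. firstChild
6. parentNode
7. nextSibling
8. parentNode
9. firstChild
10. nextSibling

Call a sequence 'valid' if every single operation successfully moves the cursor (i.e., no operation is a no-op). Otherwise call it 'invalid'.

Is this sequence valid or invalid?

After 1 (parentNode): input (no-op, stayed)
After 2 (firstChild): label
After 3 (firstChild): body
After 4 (parentNode): label
After 5 (firstChild): body
After 6 (parentNode): label
After 7 (nextSibling): img
After 8 (parentNode): input
After 9 (firstChild): label
After 10 (nextSibling): img

Answer: invalid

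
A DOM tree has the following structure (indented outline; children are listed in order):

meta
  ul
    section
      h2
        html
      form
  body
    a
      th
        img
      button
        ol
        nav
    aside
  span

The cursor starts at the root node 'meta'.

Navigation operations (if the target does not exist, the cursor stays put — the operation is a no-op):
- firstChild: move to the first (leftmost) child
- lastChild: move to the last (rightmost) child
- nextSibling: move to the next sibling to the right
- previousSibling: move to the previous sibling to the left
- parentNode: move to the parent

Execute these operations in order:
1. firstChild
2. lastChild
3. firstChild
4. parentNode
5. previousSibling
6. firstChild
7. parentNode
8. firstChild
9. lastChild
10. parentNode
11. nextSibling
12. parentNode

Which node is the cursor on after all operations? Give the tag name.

After 1 (firstChild): ul
After 2 (lastChild): section
After 3 (firstChild): h2
After 4 (parentNode): section
After 5 (previousSibling): section (no-op, stayed)
After 6 (firstChild): h2
After 7 (parentNode): section
After 8 (firstChild): h2
After 9 (lastChild): html
After 10 (parentNode): h2
After 11 (nextSibling): form
After 12 (parentNode): section

Answer: section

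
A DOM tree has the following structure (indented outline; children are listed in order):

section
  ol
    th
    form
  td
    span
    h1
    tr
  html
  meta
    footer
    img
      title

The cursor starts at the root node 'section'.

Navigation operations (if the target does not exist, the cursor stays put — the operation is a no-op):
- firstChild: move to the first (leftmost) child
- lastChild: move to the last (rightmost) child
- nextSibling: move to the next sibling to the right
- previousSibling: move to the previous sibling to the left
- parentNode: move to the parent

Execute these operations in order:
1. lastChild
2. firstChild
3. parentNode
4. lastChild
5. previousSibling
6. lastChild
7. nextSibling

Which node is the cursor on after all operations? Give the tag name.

Answer: img

Derivation:
After 1 (lastChild): meta
After 2 (firstChild): footer
After 3 (parentNode): meta
After 4 (lastChild): img
After 5 (previousSibling): footer
After 6 (lastChild): footer (no-op, stayed)
After 7 (nextSibling): img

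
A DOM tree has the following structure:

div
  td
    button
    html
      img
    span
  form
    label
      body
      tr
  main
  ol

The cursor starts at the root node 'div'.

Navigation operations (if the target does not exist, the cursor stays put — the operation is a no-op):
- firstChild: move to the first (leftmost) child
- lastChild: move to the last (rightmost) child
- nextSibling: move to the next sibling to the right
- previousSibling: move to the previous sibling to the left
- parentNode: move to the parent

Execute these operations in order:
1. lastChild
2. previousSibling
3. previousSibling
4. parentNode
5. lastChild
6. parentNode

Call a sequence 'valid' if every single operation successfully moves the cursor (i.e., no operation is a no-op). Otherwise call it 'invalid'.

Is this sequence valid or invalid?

After 1 (lastChild): ol
After 2 (previousSibling): main
After 3 (previousSibling): form
After 4 (parentNode): div
After 5 (lastChild): ol
After 6 (parentNode): div

Answer: valid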